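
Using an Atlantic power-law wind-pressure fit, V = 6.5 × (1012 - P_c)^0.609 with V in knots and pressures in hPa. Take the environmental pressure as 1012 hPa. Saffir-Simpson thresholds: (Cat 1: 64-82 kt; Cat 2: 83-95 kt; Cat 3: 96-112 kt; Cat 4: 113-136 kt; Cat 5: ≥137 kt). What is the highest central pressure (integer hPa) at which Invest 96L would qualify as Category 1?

Category 1 begins at V = 64 kt.
Required ΔP = (64/6.5)^(1/0.609) = 9.846^1.642 ≈ 42.75 hPa.
P_c ≤ 1012 − 42.75 = 969.25, so the highest integer P_c is 969 hPa.

969 hPa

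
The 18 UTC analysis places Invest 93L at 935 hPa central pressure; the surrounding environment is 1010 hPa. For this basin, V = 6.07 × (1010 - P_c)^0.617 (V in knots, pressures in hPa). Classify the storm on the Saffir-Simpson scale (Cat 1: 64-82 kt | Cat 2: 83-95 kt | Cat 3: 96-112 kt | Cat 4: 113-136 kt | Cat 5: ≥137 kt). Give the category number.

ΔP = 1010 − 935 = 75 hPa.
V ≈ 6.07 × 75^0.617 = 6.07 × 14.35 ≈ 87 kt.
87 kt falls in the Category 2 band.

2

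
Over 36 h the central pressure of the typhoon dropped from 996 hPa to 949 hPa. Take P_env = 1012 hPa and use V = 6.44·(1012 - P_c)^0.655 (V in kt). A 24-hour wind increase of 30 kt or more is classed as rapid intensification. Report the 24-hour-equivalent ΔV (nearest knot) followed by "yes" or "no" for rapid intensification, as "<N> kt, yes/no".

V₁: ΔP = 16, V ≈ 6.44 × 16^0.655 ≈ 39.59 kt.
V₂: ΔP = 63, V ≈ 6.44 × 63^0.655 ≈ 97.15 kt.
ΔV over 36 h = 57.56 kt → 24 h equivalent = 57.56 × 24/36 ≈ 38.37 kt.
38 kt ≥ 30 kt ⇒ rapid intensification.

38 kt, yes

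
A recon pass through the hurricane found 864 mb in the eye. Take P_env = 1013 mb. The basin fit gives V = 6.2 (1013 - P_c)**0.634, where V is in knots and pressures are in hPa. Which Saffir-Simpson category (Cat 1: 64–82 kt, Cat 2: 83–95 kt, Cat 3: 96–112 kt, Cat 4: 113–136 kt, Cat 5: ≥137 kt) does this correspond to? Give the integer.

ΔP = 1013 − 864 = 149 mb.
V ≈ 6.2 × 149^0.634 = 6.2 × 23.87 ≈ 148 kt.
148 kt falls in the Category 5 band.

5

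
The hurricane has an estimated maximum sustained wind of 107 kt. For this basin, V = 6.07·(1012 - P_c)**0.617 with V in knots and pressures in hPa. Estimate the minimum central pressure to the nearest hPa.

907 hPa

ΔP = (V / 6.07)^(1/0.617) = (107/6.07)^1.621.
107/6.07 = 17.628; 17.628^1.621 ≈ 104.66 hPa.
P_c = 1012 − 104.66 = 907.34 ≈ 907 hPa.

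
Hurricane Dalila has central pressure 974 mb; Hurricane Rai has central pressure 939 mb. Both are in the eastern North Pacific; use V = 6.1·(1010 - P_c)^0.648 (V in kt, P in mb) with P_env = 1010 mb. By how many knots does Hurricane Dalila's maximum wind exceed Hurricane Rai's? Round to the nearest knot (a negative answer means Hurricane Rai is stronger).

Hurricane Dalila: ΔP = 36; V ≈ 6.1 × 36^0.648 ≈ 62.20 kt.
Hurricane Rai: ΔP = 71; V ≈ 6.1 × 71^0.648 ≈ 96.59 kt.
Difference ≈ 62.20 − 96.59 = -34.39 → -34 kt.

-34 kt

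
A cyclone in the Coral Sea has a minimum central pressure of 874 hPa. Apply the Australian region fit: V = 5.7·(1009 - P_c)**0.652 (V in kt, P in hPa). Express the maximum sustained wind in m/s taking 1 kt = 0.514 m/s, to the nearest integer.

72 m/s

ΔP = 1009 − 874 = 135 hPa.
V ≈ 5.7 × 135^0.652 = 5.7 × 24.489 ≈ 139.589 kt.
139.589 × 0.514 ≈ 71.75 m/s → 72 m/s.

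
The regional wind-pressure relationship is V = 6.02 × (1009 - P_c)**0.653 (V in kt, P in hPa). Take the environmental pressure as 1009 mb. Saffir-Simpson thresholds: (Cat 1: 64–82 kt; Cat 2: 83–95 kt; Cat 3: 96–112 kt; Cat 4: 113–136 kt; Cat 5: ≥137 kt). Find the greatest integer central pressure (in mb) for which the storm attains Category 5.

Category 5 begins at V = 137 kt.
Required ΔP = (137/6.02)^(1/0.653) = 22.757^1.531 ≈ 119.75 mb.
P_c ≤ 1009 − 119.75 = 889.25, so the highest integer P_c is 889 mb.

889 mb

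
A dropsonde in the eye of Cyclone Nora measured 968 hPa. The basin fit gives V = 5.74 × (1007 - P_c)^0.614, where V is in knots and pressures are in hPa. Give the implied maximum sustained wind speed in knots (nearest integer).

54 kt

ΔP = 1007 − 968 = 39 hPa.
39^0.614 ≈ 9.482.
V ≈ 5.74 × 9.482 ≈ 54.4 kt.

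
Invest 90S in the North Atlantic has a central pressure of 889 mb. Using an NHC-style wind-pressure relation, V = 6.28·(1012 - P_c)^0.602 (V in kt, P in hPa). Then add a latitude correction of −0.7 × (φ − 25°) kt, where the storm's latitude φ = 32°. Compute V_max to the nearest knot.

109 kt

ΔP = 1012 − 889 = 123 mb.
123^0.602 ≈ 18.119.
V ≈ 6.28 × 18.119 ≈ 113.8 kt.
Latitude correction: −0.7 × (32 − 25) = -4.9 kt.
Corrected V ≈ 108.9 kt → 109 kt.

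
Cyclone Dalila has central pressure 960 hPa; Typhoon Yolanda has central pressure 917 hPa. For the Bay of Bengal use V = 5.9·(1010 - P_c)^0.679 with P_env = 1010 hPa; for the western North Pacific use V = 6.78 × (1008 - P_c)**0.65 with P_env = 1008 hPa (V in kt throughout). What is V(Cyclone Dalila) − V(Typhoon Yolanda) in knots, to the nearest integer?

-43 kt

Cyclone Dalila: ΔP = 50; V ≈ 5.9 × 50^0.679 ≈ 84.03 kt.
Typhoon Yolanda: ΔP = 91; V ≈ 6.78 × 91^0.65 ≈ 127.24 kt.
Difference ≈ 84.03 − 127.24 = -43.21 → -43 kt.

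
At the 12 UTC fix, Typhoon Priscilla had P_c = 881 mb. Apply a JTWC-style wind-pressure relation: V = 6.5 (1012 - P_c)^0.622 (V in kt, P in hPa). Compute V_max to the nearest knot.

ΔP = 1012 − 881 = 131 mb.
131^0.622 ≈ 20.746.
V ≈ 6.5 × 20.746 ≈ 134.9 kt.

135 kt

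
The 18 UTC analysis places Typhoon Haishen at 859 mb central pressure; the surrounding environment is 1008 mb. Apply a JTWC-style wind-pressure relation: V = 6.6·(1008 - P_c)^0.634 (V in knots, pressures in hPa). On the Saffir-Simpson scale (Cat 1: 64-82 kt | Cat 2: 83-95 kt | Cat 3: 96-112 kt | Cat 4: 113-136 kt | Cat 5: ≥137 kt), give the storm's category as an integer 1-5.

5

ΔP = 1008 − 859 = 149 mb.
V ≈ 6.6 × 149^0.634 = 6.6 × 23.87 ≈ 158 kt.
158 kt falls in the Category 5 band.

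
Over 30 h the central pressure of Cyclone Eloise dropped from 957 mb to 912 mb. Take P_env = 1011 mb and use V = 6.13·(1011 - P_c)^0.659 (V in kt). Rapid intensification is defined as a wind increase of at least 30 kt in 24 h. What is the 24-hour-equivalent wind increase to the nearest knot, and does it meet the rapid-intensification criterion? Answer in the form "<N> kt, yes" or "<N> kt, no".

V₁: ΔP = 54, V ≈ 6.13 × 54^0.659 ≈ 84.94 kt.
V₂: ΔP = 99, V ≈ 6.13 × 99^0.659 ≈ 126.64 kt.
ΔV over 30 h = 41.70 kt → 24 h equivalent = 41.70 × 24/30 ≈ 33.36 kt.
33 kt ≥ 30 kt ⇒ rapid intensification.

33 kt, yes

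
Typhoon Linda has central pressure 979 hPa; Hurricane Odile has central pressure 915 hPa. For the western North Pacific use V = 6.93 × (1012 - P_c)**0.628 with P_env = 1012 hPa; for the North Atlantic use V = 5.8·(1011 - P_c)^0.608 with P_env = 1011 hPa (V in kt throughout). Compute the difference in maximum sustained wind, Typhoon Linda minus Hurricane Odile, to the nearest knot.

-31 kt

Typhoon Linda: ΔP = 33; V ≈ 6.93 × 33^0.628 ≈ 62.28 kt.
Hurricane Odile: ΔP = 96; V ≈ 5.8 × 96^0.608 ≈ 93.04 kt.
Difference ≈ 62.28 − 93.04 = -30.76 → -31 kt.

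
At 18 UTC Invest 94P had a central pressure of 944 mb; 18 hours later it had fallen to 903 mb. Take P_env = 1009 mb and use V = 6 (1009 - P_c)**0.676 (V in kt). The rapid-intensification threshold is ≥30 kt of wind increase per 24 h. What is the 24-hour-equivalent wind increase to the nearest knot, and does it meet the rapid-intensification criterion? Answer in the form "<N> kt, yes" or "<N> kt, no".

V₁: ΔP = 65, V ≈ 6 × 65^0.676 ≈ 100.85 kt.
V₂: ΔP = 106, V ≈ 6 × 106^0.676 ≈ 140.36 kt.
ΔV over 18 h = 39.51 kt → 24 h equivalent = 39.51 × 24/18 ≈ 52.68 kt.
53 kt ≥ 30 kt ⇒ rapid intensification.

53 kt, yes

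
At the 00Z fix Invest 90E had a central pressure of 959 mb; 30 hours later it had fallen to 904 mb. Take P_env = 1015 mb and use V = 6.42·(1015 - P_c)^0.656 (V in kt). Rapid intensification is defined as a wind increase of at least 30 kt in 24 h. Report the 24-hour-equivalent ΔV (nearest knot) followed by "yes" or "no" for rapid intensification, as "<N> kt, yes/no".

41 kt, yes

V₁: ΔP = 56, V ≈ 6.42 × 56^0.656 ≈ 90.02 kt.
V₂: ΔP = 111, V ≈ 6.42 × 111^0.656 ≈ 141.02 kt.
ΔV over 30 h = 51.00 kt → 24 h equivalent = 51.00 × 24/30 ≈ 40.80 kt.
41 kt ≥ 30 kt ⇒ rapid intensification.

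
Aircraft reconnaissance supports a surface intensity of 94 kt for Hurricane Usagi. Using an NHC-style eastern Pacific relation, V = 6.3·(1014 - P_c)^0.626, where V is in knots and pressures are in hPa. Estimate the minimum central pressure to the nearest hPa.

939 hPa

ΔP = (V / 6.3)^(1/0.626) = (94/6.3)^1.597.
94/6.3 = 14.921; 14.921^1.597 ≈ 75.00 hPa.
P_c = 1014 − 75.00 = 939.00 ≈ 939 hPa.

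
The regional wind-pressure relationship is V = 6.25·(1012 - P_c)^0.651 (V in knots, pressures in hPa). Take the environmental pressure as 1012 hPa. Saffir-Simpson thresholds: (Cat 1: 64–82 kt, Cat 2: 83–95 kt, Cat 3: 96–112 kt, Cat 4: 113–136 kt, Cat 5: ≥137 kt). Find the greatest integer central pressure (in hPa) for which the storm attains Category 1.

976 hPa

Category 1 begins at V = 64 kt.
Required ΔP = (64/6.25)^(1/0.651) = 10.240^1.536 ≈ 35.64 hPa.
P_c ≤ 1012 − 35.64 = 976.36, so the highest integer P_c is 976 hPa.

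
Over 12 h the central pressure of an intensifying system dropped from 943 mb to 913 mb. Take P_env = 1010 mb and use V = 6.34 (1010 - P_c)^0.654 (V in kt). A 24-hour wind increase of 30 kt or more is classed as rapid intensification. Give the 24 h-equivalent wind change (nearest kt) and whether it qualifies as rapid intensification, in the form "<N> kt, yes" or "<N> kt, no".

54 kt, yes

V₁: ΔP = 67, V ≈ 6.34 × 67^0.654 ≈ 99.16 kt.
V₂: ΔP = 97, V ≈ 6.34 × 97^0.654 ≈ 126.31 kt.
ΔV over 12 h = 27.15 kt → 24 h equivalent = 27.15 × 24/12 ≈ 54.30 kt.
54 kt ≥ 30 kt ⇒ rapid intensification.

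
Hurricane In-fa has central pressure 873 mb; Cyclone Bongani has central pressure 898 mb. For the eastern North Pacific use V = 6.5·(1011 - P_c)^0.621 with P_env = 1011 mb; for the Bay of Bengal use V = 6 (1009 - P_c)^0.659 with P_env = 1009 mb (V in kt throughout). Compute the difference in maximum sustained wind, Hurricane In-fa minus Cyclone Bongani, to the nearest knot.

5 kt

Hurricane In-fa: ΔP = 138; V ≈ 6.5 × 138^0.621 ≈ 138.60 kt.
Cyclone Bongani: ΔP = 111; V ≈ 6 × 111^0.659 ≈ 133.67 kt.
Difference ≈ 138.60 − 133.67 = 4.93 → 5 kt.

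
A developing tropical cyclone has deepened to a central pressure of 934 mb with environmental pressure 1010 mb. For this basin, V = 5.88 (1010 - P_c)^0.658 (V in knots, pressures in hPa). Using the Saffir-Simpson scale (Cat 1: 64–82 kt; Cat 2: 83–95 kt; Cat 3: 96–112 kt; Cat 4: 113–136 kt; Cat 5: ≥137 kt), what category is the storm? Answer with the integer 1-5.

3

ΔP = 1010 − 934 = 76 mb.
V ≈ 5.88 × 76^0.658 = 5.88 × 17.28 ≈ 102 kt.
102 kt falls in the Category 3 band.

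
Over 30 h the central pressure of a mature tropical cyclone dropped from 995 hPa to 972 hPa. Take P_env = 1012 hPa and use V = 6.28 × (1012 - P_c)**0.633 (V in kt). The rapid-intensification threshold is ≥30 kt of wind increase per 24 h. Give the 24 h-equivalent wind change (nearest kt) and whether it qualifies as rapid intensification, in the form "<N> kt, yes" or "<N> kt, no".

V₁: ΔP = 17, V ≈ 6.28 × 17^0.633 ≈ 37.74 kt.
V₂: ΔP = 40, V ≈ 6.28 × 40^0.633 ≈ 64.87 kt.
ΔV over 30 h = 27.13 kt → 24 h equivalent = 27.13 × 24/30 ≈ 21.70 kt.
22 kt < 30 kt ⇒ not rapid intensification.

22 kt, no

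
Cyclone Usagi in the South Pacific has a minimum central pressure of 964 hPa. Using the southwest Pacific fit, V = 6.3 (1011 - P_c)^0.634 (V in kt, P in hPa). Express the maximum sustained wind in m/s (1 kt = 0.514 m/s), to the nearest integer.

ΔP = 1011 − 964 = 47 hPa.
V ≈ 6.3 × 47^0.634 = 6.3 × 11.484 ≈ 72.352 kt.
72.352 × 0.514 ≈ 37.19 m/s → 37 m/s.

37 m/s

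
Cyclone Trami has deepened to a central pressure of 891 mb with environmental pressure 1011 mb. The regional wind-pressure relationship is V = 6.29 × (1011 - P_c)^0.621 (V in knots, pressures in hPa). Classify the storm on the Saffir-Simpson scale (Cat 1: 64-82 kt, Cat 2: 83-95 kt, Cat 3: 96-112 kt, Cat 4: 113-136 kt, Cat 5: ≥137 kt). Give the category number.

ΔP = 1011 − 891 = 120 mb.
V ≈ 6.29 × 120^0.621 = 6.29 × 19.55 ≈ 123 kt.
123 kt falls in the Category 4 band.

4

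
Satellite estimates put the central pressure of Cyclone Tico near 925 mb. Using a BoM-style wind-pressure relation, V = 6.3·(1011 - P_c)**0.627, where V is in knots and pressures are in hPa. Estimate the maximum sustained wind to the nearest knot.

103 kt

ΔP = 1011 − 925 = 86 mb.
86^0.627 ≈ 16.328.
V ≈ 6.3 × 16.328 ≈ 102.9 kt.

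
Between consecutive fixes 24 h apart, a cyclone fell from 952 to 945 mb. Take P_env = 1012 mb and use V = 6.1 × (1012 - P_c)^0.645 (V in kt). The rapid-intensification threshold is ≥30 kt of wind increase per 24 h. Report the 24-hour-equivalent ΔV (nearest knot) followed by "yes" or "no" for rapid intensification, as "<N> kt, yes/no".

V₁: ΔP = 60, V ≈ 6.1 × 60^0.645 ≈ 85.55 kt.
V₂: ΔP = 67, V ≈ 6.1 × 67^0.645 ≈ 91.86 kt.
ΔV over 24 h = 6.31 kt → 24 h equivalent = 6.31 × 24/24 ≈ 6.31 kt.
6 kt < 30 kt ⇒ not rapid intensification.

6 kt, no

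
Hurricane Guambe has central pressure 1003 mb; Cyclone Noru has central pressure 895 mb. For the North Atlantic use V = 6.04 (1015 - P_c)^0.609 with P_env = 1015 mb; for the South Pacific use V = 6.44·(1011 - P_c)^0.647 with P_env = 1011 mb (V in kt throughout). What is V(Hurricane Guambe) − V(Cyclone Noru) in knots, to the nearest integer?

Hurricane Guambe: ΔP = 12; V ≈ 6.04 × 12^0.609 ≈ 27.43 kt.
Cyclone Noru: ΔP = 116; V ≈ 6.44 × 116^0.647 ≈ 139.51 kt.
Difference ≈ 27.43 − 139.51 = -112.08 → -112 kt.

-112 kt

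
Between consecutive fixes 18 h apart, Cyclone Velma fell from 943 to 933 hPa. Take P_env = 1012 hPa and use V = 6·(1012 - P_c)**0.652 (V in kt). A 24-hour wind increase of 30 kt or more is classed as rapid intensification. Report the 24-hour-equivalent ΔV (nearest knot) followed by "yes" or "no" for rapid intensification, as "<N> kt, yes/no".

V₁: ΔP = 69, V ≈ 6 × 69^0.652 ≈ 94.86 kt.
V₂: ΔP = 79, V ≈ 6 × 79^0.652 ≈ 103.61 kt.
ΔV over 18 h = 8.75 kt → 24 h equivalent = 8.75 × 24/18 ≈ 11.67 kt.
12 kt < 30 kt ⇒ not rapid intensification.

12 kt, no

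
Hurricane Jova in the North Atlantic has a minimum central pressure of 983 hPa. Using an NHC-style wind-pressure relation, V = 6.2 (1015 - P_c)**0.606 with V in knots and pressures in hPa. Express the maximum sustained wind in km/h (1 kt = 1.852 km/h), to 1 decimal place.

93.8 km/h

ΔP = 1015 − 983 = 32 hPa.
V ≈ 6.2 × 32^0.606 = 6.2 × 8.168 ≈ 50.642 kt.
50.642 × 1.852 ≈ 93.79 km/h → 93.8 km/h.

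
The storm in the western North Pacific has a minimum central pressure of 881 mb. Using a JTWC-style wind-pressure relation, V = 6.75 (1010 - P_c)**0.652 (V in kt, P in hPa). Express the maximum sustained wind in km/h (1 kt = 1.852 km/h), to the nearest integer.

ΔP = 1010 − 881 = 129 mb.
V ≈ 6.75 × 129^0.652 = 6.75 × 23.774 ≈ 160.475 kt.
160.475 × 1.852 ≈ 297.20 km/h → 297 km/h.

297 km/h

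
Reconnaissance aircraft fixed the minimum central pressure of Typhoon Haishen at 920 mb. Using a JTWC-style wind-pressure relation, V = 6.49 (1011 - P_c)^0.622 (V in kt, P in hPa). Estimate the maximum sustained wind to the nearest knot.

107 kt

ΔP = 1011 − 920 = 91 mb.
91^0.622 ≈ 16.540.
V ≈ 6.49 × 16.540 ≈ 107.3 kt.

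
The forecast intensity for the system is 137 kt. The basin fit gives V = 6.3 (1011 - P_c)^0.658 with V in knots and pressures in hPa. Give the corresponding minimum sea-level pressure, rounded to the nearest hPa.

903 hPa

ΔP = (V / 6.3)^(1/0.658) = (137/6.3)^1.520.
137/6.3 = 21.746; 21.746^1.520 ≈ 107.77 hPa.
P_c = 1011 − 107.77 = 903.23 ≈ 903 hPa.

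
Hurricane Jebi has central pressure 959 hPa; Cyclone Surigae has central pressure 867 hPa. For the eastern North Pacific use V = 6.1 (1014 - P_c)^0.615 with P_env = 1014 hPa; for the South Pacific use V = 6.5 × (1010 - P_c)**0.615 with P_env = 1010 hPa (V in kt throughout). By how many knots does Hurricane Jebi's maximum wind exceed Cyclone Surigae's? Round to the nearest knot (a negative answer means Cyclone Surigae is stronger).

Hurricane Jebi: ΔP = 55; V ≈ 6.1 × 55^0.615 ≈ 71.72 kt.
Cyclone Surigae: ΔP = 143; V ≈ 6.5 × 143^0.615 ≈ 137.55 kt.
Difference ≈ 71.72 − 137.55 = -65.83 → -66 kt.

-66 kt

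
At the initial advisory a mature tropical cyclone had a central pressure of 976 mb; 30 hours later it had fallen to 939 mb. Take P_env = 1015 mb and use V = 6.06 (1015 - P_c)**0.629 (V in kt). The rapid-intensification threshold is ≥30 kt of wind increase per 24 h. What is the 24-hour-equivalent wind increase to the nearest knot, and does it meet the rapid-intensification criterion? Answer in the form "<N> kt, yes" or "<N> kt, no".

V₁: ΔP = 39, V ≈ 6.06 × 39^0.629 ≈ 60.71 kt.
V₂: ΔP = 76, V ≈ 6.06 × 76^0.629 ≈ 92.36 kt.
ΔV over 30 h = 31.65 kt → 24 h equivalent = 31.65 × 24/30 ≈ 25.32 kt.
25 kt < 30 kt ⇒ not rapid intensification.

25 kt, no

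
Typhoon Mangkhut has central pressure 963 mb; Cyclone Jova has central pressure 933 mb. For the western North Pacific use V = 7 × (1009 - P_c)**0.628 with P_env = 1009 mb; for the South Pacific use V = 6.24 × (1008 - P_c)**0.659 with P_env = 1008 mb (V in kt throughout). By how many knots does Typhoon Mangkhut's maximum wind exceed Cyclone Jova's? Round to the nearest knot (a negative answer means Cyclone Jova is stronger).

-30 kt

Typhoon Mangkhut: ΔP = 46; V ≈ 7 × 46^0.628 ≈ 77.50 kt.
Cyclone Jova: ΔP = 75; V ≈ 6.24 × 75^0.659 ≈ 107.36 kt.
Difference ≈ 77.50 − 107.36 = -29.86 → -30 kt.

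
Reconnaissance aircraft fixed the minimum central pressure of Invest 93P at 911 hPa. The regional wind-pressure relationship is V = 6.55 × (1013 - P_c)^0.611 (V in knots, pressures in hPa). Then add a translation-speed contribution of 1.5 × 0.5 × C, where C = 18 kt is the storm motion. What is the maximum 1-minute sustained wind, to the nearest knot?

124 kt

ΔP = 1013 − 911 = 102 hPa.
102^0.611 ≈ 16.875.
V ≈ 6.55 × 16.875 ≈ 110.5 kt.
Translation term: 1.5 × 0.5 × 18 = 13.5 kt.
Corrected V ≈ 124 kt → 124 kt.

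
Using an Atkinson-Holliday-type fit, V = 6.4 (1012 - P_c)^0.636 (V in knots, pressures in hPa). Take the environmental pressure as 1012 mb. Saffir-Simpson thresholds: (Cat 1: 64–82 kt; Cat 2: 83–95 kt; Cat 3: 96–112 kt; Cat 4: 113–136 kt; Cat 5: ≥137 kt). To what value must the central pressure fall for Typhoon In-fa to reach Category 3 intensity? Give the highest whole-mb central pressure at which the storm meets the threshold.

941 mb

Category 3 begins at V = 96 kt.
Required ΔP = (96/6.4)^(1/0.636) = 15.000^1.572 ≈ 70.66 mb.
P_c ≤ 1012 − 70.66 = 941.34, so the highest integer P_c is 941 mb.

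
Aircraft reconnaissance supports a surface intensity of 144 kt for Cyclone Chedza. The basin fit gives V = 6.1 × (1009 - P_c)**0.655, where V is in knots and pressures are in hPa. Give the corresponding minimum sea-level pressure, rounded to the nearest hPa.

884 hPa

ΔP = (V / 6.1)^(1/0.655) = (144/6.1)^1.527.
144/6.1 = 23.607; 23.607^1.527 ≈ 124.81 hPa.
P_c = 1009 − 124.81 = 884.19 ≈ 884 hPa.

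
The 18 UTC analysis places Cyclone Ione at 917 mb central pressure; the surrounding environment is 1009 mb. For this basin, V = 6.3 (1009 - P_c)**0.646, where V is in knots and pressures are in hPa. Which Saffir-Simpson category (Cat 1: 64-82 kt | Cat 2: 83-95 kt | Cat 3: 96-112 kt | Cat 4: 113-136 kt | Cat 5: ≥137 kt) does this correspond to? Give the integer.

4

ΔP = 1009 − 917 = 92 mb.
V ≈ 6.3 × 92^0.646 = 6.3 × 18.56 ≈ 117 kt.
117 kt falls in the Category 4 band.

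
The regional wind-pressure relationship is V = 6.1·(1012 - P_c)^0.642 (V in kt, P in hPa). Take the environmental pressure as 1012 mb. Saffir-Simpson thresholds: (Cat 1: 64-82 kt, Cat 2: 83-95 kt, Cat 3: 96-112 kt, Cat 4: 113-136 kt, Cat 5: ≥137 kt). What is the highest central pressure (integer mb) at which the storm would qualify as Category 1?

Category 1 begins at V = 64 kt.
Required ΔP = (64/6.1)^(1/0.642) = 10.492^1.558 ≈ 38.91 mb.
P_c ≤ 1012 − 38.91 = 973.09, so the highest integer P_c is 973 mb.

973 mb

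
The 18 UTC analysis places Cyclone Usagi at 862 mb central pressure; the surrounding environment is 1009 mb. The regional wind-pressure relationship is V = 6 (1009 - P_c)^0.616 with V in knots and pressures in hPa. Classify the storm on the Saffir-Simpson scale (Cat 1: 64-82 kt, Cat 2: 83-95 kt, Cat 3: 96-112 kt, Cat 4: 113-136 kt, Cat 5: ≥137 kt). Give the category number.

4

ΔP = 1009 − 862 = 147 mb.
V ≈ 6 × 147^0.616 = 6 × 21.63 ≈ 130 kt.
130 kt falls in the Category 4 band.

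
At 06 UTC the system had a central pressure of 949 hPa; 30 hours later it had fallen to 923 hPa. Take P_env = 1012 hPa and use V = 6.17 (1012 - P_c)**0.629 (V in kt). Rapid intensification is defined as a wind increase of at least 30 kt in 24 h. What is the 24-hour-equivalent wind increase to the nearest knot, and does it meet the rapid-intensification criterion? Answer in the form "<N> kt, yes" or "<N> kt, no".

V₁: ΔP = 63, V ≈ 6.17 × 63^0.629 ≈ 83.57 kt.
V₂: ΔP = 89, V ≈ 6.17 × 89^0.629 ≈ 103.86 kt.
ΔV over 30 h = 20.29 kt → 24 h equivalent = 20.29 × 24/30 ≈ 16.23 kt.
16 kt < 30 kt ⇒ not rapid intensification.

16 kt, no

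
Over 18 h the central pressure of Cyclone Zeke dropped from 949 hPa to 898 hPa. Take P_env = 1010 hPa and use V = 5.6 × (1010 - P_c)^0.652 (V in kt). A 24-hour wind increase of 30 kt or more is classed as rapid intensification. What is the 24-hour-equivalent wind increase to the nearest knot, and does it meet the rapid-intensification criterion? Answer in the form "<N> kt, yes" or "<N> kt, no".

V₁: ΔP = 61, V ≈ 5.6 × 61^0.652 ≈ 81.70 kt.
V₂: ΔP = 112, V ≈ 5.6 × 112^0.652 ≈ 121.42 kt.
ΔV over 18 h = 39.72 kt → 24 h equivalent = 39.72 × 24/18 ≈ 52.96 kt.
53 kt ≥ 30 kt ⇒ rapid intensification.

53 kt, yes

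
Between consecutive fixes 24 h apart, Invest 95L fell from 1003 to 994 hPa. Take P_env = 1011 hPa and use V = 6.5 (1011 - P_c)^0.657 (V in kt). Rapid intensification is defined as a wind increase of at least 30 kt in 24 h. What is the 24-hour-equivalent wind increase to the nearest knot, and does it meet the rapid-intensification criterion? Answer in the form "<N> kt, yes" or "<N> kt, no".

16 kt, no

V₁: ΔP = 8, V ≈ 6.5 × 8^0.657 ≈ 25.48 kt.
V₂: ΔP = 17, V ≈ 6.5 × 17^0.657 ≈ 41.81 kt.
ΔV over 24 h = 16.33 kt → 24 h equivalent = 16.33 × 24/24 ≈ 16.33 kt.
16 kt < 30 kt ⇒ not rapid intensification.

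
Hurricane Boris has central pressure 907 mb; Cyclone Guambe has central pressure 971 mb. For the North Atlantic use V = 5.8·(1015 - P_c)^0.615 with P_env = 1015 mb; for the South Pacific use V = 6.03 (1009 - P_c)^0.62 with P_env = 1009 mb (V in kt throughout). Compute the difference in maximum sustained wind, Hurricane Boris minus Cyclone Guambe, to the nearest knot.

Hurricane Boris: ΔP = 108; V ≈ 5.8 × 108^0.615 ≈ 103.27 kt.
Cyclone Guambe: ΔP = 38; V ≈ 6.03 × 38^0.62 ≈ 57.52 kt.
Difference ≈ 103.27 − 57.52 = 45.75 → 46 kt.

46 kt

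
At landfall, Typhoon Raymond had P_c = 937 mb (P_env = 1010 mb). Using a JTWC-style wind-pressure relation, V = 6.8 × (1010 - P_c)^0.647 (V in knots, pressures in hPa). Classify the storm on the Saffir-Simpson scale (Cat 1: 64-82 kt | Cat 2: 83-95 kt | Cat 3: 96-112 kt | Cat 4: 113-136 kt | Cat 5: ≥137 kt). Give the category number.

3

ΔP = 1010 − 937 = 73 mb.
V ≈ 6.8 × 73^0.647 = 6.8 × 16.05 ≈ 109 kt.
109 kt falls in the Category 3 band.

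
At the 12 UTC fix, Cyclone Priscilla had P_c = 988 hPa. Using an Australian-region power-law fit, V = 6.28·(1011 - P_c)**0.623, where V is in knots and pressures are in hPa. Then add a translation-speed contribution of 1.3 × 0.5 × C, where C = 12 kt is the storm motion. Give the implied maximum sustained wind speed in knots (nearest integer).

ΔP = 1011 − 988 = 23 hPa.
23^0.623 ≈ 7.053.
V ≈ 6.28 × 7.053 ≈ 44.3 kt.
Translation term: 1.3 × 0.5 × 12 = 7.8 kt.
Corrected V ≈ 52.1 kt → 52 kt.

52 kt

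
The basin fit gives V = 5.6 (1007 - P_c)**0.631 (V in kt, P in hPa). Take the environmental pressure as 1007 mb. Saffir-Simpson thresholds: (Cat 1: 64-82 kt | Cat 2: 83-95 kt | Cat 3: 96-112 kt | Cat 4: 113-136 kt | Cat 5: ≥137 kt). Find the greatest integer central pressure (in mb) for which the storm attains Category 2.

Category 2 begins at V = 83 kt.
Required ΔP = (83/5.6)^(1/0.631) = 14.821^1.585 ≈ 71.72 mb.
P_c ≤ 1007 − 71.72 = 935.28, so the highest integer P_c is 935 mb.

935 mb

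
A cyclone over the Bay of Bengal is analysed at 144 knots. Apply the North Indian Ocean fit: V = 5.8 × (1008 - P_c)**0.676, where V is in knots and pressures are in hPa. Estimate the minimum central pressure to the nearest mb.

ΔP = (V / 5.8)^(1/0.676) = (144/5.8)^1.479.
144/5.8 = 24.828; 24.828^1.479 ≈ 115.75 mb.
P_c = 1008 − 115.75 = 892.25 ≈ 892 mb.

892 mb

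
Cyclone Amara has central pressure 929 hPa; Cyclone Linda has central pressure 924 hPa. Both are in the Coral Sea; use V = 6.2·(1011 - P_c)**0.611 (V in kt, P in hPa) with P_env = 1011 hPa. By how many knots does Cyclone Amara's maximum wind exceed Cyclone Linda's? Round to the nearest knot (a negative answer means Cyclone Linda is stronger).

-3 kt

Cyclone Amara: ΔP = 82; V ≈ 6.2 × 82^0.611 ≈ 91.57 kt.
Cyclone Linda: ΔP = 87; V ≈ 6.2 × 87^0.611 ≈ 94.94 kt.
Difference ≈ 91.57 − 94.94 = -3.37 → -3 kt.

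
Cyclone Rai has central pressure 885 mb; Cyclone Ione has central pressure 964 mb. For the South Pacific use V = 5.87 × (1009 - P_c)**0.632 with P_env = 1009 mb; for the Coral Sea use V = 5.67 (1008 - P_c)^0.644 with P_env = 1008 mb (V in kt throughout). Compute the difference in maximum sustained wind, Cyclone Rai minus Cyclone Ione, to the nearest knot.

Cyclone Rai: ΔP = 124; V ≈ 5.87 × 124^0.632 ≈ 123.50 kt.
Cyclone Ione: ΔP = 44; V ≈ 5.67 × 44^0.644 ≈ 64.86 kt.
Difference ≈ 123.50 − 64.86 = 58.64 → 59 kt.

59 kt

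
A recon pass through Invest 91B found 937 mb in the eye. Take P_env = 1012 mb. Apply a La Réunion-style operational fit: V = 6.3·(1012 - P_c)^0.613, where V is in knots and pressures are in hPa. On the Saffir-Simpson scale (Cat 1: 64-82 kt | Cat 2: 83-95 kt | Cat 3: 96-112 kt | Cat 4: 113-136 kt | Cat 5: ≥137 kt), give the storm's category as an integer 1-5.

ΔP = 1012 − 937 = 75 mb.
V ≈ 6.3 × 75^0.613 = 6.3 × 14.11 ≈ 89 kt.
89 kt falls in the Category 2 band.

2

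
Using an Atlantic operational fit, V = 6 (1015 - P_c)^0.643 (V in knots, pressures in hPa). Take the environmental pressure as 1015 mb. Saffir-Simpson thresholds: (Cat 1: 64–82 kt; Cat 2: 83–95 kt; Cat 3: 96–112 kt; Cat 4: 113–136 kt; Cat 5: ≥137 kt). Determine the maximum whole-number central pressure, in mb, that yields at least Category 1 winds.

975 mb

Category 1 begins at V = 64 kt.
Required ΔP = (64/6)^(1/0.643) = 10.667^1.555 ≈ 39.70 mb.
P_c ≤ 1015 − 39.70 = 975.30, so the highest integer P_c is 975 mb.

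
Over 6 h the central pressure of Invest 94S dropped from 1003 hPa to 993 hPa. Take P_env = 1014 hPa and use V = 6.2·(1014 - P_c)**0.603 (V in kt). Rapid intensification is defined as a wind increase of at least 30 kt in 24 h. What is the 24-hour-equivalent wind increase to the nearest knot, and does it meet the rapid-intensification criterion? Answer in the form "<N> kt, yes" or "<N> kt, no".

50 kt, yes

V₁: ΔP = 11, V ≈ 6.2 × 11^0.603 ≈ 26.32 kt.
V₂: ΔP = 21, V ≈ 6.2 × 21^0.603 ≈ 38.88 kt.
ΔV over 6 h = 12.56 kt → 24 h equivalent = 12.56 × 24/6 ≈ 50.24 kt.
50 kt ≥ 30 kt ⇒ rapid intensification.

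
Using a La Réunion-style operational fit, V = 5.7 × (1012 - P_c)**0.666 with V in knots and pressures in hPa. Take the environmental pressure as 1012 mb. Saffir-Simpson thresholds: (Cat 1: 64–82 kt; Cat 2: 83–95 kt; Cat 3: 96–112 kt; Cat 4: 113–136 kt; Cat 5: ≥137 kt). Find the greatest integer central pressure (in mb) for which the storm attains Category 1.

Category 1 begins at V = 64 kt.
Required ΔP = (64/5.7)^(1/0.666) = 11.228^1.502 ≈ 37.76 mb.
P_c ≤ 1012 − 37.76 = 974.24, so the highest integer P_c is 974 mb.

974 mb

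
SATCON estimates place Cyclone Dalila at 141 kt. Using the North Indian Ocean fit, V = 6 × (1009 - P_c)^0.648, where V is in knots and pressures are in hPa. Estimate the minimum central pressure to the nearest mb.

ΔP = (V / 6)^(1/0.648) = (141/6)^1.543.
141/6 = 23.500; 23.500^1.543 ≈ 130.57 mb.
P_c = 1009 − 130.57 = 878.43 ≈ 878 mb.

878 mb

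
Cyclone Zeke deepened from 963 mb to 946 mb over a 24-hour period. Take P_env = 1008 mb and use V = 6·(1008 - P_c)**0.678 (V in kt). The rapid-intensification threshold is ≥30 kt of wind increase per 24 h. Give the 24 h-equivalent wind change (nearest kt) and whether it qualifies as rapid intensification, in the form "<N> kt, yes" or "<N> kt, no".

V₁: ΔP = 45, V ≈ 6 × 45^0.678 ≈ 79.26 kt.
V₂: ΔP = 62, V ≈ 6 × 62^0.678 ≈ 98.49 kt.
ΔV over 24 h = 19.23 kt → 24 h equivalent = 19.23 × 24/24 ≈ 19.23 kt.
19 kt < 30 kt ⇒ not rapid intensification.

19 kt, no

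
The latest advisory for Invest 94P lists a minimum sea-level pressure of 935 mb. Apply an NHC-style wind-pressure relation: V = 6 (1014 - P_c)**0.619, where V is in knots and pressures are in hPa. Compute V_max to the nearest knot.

90 kt

ΔP = 1014 − 935 = 79 mb.
79^0.619 ≈ 14.950.
V ≈ 6 × 14.950 ≈ 89.7 kt.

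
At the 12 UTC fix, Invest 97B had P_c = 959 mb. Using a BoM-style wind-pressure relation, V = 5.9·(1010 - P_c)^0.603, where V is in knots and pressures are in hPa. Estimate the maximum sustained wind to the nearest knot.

ΔP = 1010 − 959 = 51 mb.
51^0.603 ≈ 10.707.
V ≈ 5.9 × 10.707 ≈ 63.2 kt.

63 kt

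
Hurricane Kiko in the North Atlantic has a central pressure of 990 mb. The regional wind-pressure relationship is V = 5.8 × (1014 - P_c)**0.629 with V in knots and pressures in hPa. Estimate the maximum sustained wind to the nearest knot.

ΔP = 1014 − 990 = 24 mb.
24^0.629 ≈ 7.382.
V ≈ 5.8 × 7.382 ≈ 42.8 kt.

43 kt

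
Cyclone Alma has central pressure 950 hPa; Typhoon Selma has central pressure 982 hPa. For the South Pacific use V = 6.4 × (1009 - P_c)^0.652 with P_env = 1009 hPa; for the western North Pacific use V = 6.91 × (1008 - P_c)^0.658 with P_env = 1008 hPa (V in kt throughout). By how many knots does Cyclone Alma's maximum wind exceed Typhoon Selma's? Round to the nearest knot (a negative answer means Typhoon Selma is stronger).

Cyclone Alma: ΔP = 59; V ≈ 6.4 × 59^0.652 ≈ 91.36 kt.
Typhoon Selma: ΔP = 26; V ≈ 6.91 × 26^0.658 ≈ 58.96 kt.
Difference ≈ 91.36 − 58.96 = 32.40 → 32 kt.

32 kt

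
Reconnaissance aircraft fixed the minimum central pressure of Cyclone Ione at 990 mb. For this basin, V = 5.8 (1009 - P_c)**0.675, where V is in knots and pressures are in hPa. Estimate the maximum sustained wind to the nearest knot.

ΔP = 1009 − 990 = 19 mb.
19^0.675 ≈ 7.297.
V ≈ 5.8 × 7.297 ≈ 42.3 kt.

42 kt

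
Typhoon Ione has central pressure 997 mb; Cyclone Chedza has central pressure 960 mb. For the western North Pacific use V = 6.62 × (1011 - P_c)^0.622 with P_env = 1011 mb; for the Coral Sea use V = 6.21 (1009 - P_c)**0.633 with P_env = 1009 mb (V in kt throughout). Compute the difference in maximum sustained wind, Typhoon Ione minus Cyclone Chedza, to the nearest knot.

Typhoon Ione: ΔP = 14; V ≈ 6.62 × 14^0.622 ≈ 34.18 kt.
Cyclone Chedza: ΔP = 49; V ≈ 6.21 × 49^0.633 ≈ 72.94 kt.
Difference ≈ 34.18 − 72.94 = -38.76 → -39 kt.

-39 kt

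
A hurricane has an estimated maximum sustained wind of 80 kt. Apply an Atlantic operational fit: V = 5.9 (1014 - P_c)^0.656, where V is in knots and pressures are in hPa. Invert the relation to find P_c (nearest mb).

ΔP = (V / 5.9)^(1/0.656) = (80/5.9)^1.524.
80/5.9 = 13.559; 13.559^1.524 ≈ 53.21 mb.
P_c = 1014 − 53.21 = 960.79 ≈ 961 mb.

961 mb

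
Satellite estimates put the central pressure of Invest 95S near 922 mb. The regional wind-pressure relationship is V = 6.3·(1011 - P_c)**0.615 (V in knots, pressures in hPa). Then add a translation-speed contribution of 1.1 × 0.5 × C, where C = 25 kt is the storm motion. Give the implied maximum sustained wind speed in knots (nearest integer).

113 kt

ΔP = 1011 − 922 = 89 mb.
89^0.615 ≈ 15.808.
V ≈ 6.3 × 15.808 ≈ 99.6 kt.
Translation term: 1.1 × 0.5 × 25 = 13.75 kt.
Corrected V ≈ 113.35 kt → 113 kt.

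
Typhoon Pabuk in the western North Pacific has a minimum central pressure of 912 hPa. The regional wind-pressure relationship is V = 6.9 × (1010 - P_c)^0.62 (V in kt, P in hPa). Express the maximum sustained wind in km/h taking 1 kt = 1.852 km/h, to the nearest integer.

ΔP = 1010 − 912 = 98 hPa.
V ≈ 6.9 × 98^0.62 = 6.9 × 17.162 ≈ 118.416 kt.
118.416 × 1.852 ≈ 219.31 km/h → 219 km/h.

219 km/h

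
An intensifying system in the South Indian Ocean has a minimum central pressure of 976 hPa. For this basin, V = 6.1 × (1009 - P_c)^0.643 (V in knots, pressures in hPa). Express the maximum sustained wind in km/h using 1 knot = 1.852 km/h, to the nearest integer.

ΔP = 1009 − 976 = 33 hPa.
V ≈ 6.1 × 33^0.643 = 6.1 × 9.471 ≈ 57.774 kt.
57.774 × 1.852 ≈ 107.00 km/h → 107 km/h.

107 km/h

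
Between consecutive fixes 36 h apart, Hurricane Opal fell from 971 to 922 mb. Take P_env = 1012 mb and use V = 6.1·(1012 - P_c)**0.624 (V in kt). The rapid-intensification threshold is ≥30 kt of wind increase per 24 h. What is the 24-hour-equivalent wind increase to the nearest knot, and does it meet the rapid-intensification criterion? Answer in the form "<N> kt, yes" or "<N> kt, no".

26 kt, no

V₁: ΔP = 41, V ≈ 6.1 × 41^0.624 ≈ 61.90 kt.
V₂: ΔP = 90, V ≈ 6.1 × 90^0.624 ≈ 101.11 kt.
ΔV over 36 h = 39.21 kt → 24 h equivalent = 39.21 × 24/36 ≈ 26.14 kt.
26 kt < 30 kt ⇒ not rapid intensification.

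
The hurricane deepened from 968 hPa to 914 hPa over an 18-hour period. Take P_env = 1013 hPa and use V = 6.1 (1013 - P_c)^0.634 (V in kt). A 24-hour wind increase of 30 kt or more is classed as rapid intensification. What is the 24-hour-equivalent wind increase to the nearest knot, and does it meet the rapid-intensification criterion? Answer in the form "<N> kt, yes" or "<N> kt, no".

59 kt, yes

V₁: ΔP = 45, V ≈ 6.1 × 45^0.634 ≈ 68.15 kt.
V₂: ΔP = 99, V ≈ 6.1 × 99^0.634 ≈ 112.35 kt.
ΔV over 18 h = 44.20 kt → 24 h equivalent = 44.20 × 24/18 ≈ 58.93 kt.
59 kt ≥ 30 kt ⇒ rapid intensification.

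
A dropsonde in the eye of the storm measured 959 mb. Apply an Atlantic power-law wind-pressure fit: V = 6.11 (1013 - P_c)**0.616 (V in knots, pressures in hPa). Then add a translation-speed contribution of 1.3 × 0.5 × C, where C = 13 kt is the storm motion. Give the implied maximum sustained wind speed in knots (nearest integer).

ΔP = 1013 − 959 = 54 mb.
54^0.616 ≈ 11.672.
V ≈ 6.11 × 11.672 ≈ 71.3 kt.
Translation term: 1.3 × 0.5 × 13 = 8.45 kt.
Corrected V ≈ 79.75 kt → 80 kt.

80 kt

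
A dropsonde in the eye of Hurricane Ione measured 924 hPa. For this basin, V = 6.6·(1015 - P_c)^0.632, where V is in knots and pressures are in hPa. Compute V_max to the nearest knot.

114 kt

ΔP = 1015 − 924 = 91 hPa.
91^0.632 ≈ 17.303.
V ≈ 6.6 × 17.303 ≈ 114.2 kt.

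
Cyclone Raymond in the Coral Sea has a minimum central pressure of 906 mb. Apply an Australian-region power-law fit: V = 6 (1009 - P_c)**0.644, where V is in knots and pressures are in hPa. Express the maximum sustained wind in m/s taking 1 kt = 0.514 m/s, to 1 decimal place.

61.0 m/s

ΔP = 1009 − 906 = 103 mb.
V ≈ 6 × 103^0.644 = 6 × 19.782 ≈ 118.691 kt.
118.691 × 0.514 ≈ 61.01 m/s → 61.0 m/s.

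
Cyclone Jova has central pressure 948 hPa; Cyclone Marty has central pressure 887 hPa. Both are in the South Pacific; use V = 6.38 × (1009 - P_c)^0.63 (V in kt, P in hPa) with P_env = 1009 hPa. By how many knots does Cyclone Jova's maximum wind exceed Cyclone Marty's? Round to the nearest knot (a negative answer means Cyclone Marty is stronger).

-47 kt

Cyclone Jova: ΔP = 61; V ≈ 6.38 × 61^0.63 ≈ 85.03 kt.
Cyclone Marty: ΔP = 122; V ≈ 6.38 × 122^0.63 ≈ 131.59 kt.
Difference ≈ 85.03 − 131.59 = -46.56 → -47 kt.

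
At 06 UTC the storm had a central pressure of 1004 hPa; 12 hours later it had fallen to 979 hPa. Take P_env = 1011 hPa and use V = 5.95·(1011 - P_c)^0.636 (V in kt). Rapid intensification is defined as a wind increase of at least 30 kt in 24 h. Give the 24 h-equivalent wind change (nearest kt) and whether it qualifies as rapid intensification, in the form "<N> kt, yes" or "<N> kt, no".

V₁: ΔP = 7, V ≈ 5.95 × 7^0.636 ≈ 20.51 kt.
V₂: ΔP = 32, V ≈ 5.95 × 32^0.636 ≈ 53.93 kt.
ΔV over 12 h = 33.42 kt → 24 h equivalent = 33.42 × 24/12 ≈ 66.84 kt.
67 kt ≥ 30 kt ⇒ rapid intensification.

67 kt, yes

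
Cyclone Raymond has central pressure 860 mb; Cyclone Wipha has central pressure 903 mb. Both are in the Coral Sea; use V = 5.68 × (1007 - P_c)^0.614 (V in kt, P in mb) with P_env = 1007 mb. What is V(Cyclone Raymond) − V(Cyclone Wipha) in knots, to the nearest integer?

Cyclone Raymond: ΔP = 147; V ≈ 5.68 × 147^0.614 ≈ 121.64 kt.
Cyclone Wipha: ΔP = 104; V ≈ 5.68 × 104^0.614 ≈ 98.36 kt.
Difference ≈ 121.64 − 98.36 = 23.28 → 23 kt.

23 kt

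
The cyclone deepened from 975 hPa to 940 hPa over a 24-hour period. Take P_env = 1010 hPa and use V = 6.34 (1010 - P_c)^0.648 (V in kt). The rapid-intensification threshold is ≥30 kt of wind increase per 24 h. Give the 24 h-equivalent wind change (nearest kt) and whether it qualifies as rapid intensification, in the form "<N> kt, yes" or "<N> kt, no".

V₁: ΔP = 35, V ≈ 6.34 × 35^0.648 ≈ 63.48 kt.
V₂: ΔP = 70, V ≈ 6.34 × 70^0.648 ≈ 99.47 kt.
ΔV over 24 h = 35.99 kt → 24 h equivalent = 35.99 × 24/24 ≈ 35.99 kt.
36 kt ≥ 30 kt ⇒ rapid intensification.

36 kt, yes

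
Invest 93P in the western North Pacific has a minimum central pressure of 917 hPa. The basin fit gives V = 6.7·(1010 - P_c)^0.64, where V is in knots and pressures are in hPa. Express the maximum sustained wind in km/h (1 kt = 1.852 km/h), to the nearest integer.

ΔP = 1010 − 917 = 93 hPa.
V ≈ 6.7 × 93^0.64 = 6.7 × 18.190 ≈ 121.872 kt.
121.872 × 1.852 ≈ 225.71 km/h → 226 km/h.

226 km/h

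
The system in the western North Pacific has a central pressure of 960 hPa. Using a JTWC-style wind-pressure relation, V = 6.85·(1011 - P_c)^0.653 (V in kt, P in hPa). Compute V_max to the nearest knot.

89 kt

ΔP = 1011 − 960 = 51 hPa.
51^0.653 ≈ 13.033.
V ≈ 6.85 × 13.033 ≈ 89.3 kt.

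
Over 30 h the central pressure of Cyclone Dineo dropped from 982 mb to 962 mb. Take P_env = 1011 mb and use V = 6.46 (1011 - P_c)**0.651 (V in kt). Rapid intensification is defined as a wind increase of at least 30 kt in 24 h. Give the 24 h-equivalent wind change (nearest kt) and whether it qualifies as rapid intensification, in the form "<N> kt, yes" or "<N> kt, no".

V₁: ΔP = 29, V ≈ 6.46 × 29^0.651 ≈ 57.84 kt.
V₂: ΔP = 49, V ≈ 6.46 × 49^0.651 ≈ 81.39 kt.
ΔV over 30 h = 23.55 kt → 24 h equivalent = 23.55 × 24/30 ≈ 18.84 kt.
19 kt < 30 kt ⇒ not rapid intensification.

19 kt, no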